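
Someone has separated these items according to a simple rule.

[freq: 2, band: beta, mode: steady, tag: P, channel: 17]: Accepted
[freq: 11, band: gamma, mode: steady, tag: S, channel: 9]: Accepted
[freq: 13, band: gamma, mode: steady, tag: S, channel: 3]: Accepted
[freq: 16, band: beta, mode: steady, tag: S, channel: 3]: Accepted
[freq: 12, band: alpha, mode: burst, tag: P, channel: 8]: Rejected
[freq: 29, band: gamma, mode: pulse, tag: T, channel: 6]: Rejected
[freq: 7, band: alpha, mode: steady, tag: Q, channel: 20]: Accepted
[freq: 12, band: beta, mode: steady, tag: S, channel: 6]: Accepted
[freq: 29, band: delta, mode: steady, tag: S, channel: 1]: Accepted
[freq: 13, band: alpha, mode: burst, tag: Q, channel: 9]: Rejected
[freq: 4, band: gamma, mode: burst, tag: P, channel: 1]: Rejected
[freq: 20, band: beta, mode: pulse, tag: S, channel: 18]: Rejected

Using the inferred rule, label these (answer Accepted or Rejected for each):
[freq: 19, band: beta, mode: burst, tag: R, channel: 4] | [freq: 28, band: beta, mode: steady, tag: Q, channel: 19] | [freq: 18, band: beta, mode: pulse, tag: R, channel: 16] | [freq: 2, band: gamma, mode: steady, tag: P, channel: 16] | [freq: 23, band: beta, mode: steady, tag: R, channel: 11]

Rejected, Accepted, Rejected, Accepted, Accepted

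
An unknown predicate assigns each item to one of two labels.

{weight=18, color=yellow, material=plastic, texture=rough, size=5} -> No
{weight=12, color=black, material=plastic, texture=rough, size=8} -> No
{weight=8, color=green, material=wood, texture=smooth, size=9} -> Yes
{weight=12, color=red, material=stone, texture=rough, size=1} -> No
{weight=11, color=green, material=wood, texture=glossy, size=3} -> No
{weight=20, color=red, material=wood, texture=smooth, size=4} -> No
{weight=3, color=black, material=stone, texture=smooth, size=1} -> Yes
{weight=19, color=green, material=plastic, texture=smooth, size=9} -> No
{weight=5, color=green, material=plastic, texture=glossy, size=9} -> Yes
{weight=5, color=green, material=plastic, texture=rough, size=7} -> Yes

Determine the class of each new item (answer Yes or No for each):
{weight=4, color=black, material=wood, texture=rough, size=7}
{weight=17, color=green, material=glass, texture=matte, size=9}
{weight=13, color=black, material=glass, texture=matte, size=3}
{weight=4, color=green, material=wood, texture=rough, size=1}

The simplest hypothesis consistent with all the labels is: weight ≤ 8.
{weight=4, color=black, material=wood, texture=rough, size=7} — weight = 4, hence Yes.
{weight=17, color=green, material=glass, texture=matte, size=9} — weight = 17, hence No.
{weight=13, color=black, material=glass, texture=matte, size=3} — weight = 13, hence No.
{weight=4, color=green, material=wood, texture=rough, size=1} — weight = 4, hence Yes.

Yes, No, No, Yes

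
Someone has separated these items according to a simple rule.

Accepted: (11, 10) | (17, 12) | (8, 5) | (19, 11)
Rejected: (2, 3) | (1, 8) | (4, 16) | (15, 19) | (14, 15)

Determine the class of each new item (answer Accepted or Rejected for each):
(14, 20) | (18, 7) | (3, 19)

The pattern is that an item is 'Accepted' exactly when: first > second.
(14, 20): Rejected (14 < 20). (18, 7): Accepted (18 > 7). (3, 19): Rejected (3 < 19).

Rejected, Accepted, Rejected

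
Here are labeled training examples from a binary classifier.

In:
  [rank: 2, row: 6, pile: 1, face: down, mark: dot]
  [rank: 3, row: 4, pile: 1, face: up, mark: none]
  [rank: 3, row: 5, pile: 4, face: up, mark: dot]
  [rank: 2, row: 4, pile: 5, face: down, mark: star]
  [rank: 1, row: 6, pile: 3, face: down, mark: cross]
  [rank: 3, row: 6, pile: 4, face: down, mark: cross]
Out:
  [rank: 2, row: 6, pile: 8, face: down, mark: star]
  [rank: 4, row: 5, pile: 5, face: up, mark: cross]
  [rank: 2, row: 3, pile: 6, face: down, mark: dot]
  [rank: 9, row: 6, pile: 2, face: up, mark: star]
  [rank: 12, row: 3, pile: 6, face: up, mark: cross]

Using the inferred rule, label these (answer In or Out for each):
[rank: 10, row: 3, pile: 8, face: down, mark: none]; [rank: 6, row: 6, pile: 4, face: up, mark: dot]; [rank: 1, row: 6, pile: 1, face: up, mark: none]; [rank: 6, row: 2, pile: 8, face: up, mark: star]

One predicate separates the groups cleanly: rank ≤ 3 AND pile ≤ 5.
Out: [rank: 10, row: 3, pile: 8, face: down, mark: none], since rank = 10, pile = 8.
Out: [rank: 6, row: 6, pile: 4, face: up, mark: dot], since rank = 6, pile = 4.
In: [rank: 1, row: 6, pile: 1, face: up, mark: none], since rank = 1, pile = 1.
Out: [rank: 6, row: 2, pile: 8, face: up, mark: star], since rank = 6, pile = 8.

Out, Out, In, Out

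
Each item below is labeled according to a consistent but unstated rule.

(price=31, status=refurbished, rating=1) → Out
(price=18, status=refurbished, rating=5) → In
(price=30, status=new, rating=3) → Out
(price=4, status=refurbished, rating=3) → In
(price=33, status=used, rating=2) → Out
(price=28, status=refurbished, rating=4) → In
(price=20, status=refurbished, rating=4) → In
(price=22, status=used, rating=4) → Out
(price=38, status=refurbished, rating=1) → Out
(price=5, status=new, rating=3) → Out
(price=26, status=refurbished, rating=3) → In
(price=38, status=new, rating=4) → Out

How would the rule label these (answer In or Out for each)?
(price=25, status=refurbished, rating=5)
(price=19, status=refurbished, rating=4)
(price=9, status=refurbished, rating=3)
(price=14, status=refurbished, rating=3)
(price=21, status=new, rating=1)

In, In, In, In, Out

One predicate separates the groups cleanly: status is refurbished AND price ≤ 28.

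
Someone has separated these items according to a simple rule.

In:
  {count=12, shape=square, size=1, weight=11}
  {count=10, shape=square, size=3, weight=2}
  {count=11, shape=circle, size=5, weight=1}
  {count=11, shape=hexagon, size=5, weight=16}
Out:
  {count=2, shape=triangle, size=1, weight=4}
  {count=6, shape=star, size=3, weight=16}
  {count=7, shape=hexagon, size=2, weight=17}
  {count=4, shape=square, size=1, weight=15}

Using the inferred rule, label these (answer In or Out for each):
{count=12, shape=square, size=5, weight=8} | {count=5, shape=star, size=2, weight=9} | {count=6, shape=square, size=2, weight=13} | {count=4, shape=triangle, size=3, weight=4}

All 'In' examples share one property — count ≥ 10 — and every 'Out' example lacks it.
In: {count=12, shape=square, size=5, weight=8}, since count = 12. Out: {count=5, shape=star, size=2, weight=9}, since count = 5. Out: {count=6, shape=square, size=2, weight=13}, since count = 6. Out: {count=4, shape=triangle, size=3, weight=4}, since count = 4.

In, Out, Out, Out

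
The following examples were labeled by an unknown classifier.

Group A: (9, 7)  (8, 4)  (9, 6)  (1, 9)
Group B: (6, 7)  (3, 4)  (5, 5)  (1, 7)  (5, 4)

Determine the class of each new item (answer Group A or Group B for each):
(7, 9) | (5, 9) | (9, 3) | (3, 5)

Group A, Group A, Group A, Group B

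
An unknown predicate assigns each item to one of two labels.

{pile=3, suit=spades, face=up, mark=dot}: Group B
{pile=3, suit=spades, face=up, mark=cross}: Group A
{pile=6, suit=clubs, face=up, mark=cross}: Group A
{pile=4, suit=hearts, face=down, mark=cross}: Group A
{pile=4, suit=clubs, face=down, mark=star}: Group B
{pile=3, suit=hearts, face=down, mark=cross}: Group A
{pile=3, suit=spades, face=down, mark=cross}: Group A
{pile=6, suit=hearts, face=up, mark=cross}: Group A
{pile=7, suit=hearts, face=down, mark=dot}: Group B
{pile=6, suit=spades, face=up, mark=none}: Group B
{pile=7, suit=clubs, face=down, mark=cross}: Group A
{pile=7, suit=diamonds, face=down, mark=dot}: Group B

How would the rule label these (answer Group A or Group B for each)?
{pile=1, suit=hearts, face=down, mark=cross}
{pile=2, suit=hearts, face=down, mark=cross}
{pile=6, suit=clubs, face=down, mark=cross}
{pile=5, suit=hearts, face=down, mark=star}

Group A, Group A, Group A, Group B

All 'Group A' examples share one property — mark is cross — and every 'Group B' example lacks it.
{pile=1, suit=hearts, face=down, mark=cross}: mark is cross — matches, so Group A.
{pile=2, suit=hearts, face=down, mark=cross}: mark is cross — matches, so Group A.
{pile=6, suit=clubs, face=down, mark=cross}: mark is cross — matches, so Group A.
{pile=5, suit=hearts, face=down, mark=star}: mark is star — lacks this property, so Group B.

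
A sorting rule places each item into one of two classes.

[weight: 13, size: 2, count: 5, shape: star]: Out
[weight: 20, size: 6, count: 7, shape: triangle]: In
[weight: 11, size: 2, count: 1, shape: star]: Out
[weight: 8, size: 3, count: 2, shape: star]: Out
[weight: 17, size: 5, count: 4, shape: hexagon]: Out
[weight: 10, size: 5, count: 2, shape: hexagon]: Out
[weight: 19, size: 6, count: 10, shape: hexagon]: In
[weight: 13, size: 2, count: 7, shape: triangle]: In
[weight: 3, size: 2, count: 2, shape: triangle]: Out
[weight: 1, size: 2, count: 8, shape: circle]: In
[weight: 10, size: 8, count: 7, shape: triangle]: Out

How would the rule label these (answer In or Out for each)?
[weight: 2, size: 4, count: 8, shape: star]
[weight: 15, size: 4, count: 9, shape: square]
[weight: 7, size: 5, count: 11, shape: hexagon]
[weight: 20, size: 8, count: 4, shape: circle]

In, In, In, Out

The simplest hypothesis consistent with all the labels is: size ≤ 6 AND count ≥ 7.
[weight: 2, size: 4, count: 8, shape: star]: In (size = 4, count = 8).
[weight: 15, size: 4, count: 9, shape: square]: In (size = 4, count = 9).
[weight: 7, size: 5, count: 11, shape: hexagon]: In (size = 5, count = 11).
[weight: 20, size: 8, count: 4, shape: circle]: Out (size = 8, count = 4).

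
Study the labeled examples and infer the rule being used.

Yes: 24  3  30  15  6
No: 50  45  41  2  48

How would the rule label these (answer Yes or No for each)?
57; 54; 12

The simplest hypothesis consistent with all the labels is: multiple of 3 AND at most 30.

No, No, Yes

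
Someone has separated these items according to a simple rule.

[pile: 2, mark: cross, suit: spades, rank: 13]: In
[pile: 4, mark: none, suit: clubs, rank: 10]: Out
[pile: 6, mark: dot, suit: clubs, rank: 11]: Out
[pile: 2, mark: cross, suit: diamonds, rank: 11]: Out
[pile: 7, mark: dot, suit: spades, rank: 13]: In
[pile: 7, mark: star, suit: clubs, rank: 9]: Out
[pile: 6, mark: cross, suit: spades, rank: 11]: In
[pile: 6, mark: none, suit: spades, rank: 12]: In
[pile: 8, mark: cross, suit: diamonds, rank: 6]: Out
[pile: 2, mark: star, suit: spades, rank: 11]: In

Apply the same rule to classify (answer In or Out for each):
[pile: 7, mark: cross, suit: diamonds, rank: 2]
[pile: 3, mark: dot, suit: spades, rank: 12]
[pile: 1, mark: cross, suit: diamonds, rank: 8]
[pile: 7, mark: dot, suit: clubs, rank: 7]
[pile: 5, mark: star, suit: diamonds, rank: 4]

Out, In, Out, Out, Out

The pattern is that an item is 'In' exactly when: suit is spades.
[pile: 7, mark: cross, suit: diamonds, rank: 2]: suit is diamonds, doesn't qualify → Out. [pile: 3, mark: dot, suit: spades, rank: 12]: suit is spades, satisfies this → In. [pile: 1, mark: cross, suit: diamonds, rank: 8]: suit is diamonds, doesn't qualify → Out. [pile: 7, mark: dot, suit: clubs, rank: 7]: suit is clubs, doesn't qualify → Out. [pile: 5, mark: star, suit: diamonds, rank: 4]: suit is diamonds, doesn't qualify → Out.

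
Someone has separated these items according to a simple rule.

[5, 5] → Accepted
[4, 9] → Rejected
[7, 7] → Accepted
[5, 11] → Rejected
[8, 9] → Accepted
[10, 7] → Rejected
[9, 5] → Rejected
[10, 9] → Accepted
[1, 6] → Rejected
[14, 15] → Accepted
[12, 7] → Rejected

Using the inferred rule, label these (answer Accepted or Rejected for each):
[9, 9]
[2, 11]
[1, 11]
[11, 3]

Accepted, Rejected, Rejected, Rejected

The rule appears to be: |first − second| ≤ 1.
[9, 9]: |9−9| = 0, matches → Accepted. [2, 11]: |2−11| = 9, does not fit → Rejected. [1, 11]: |1−11| = 10, does not fit → Rejected. [11, 3]: |11−3| = 8, does not fit → Rejected.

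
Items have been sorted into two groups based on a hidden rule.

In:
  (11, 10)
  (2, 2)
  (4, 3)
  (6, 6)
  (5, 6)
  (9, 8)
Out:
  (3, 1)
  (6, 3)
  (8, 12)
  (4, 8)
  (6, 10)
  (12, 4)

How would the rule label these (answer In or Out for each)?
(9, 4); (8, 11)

Out, Out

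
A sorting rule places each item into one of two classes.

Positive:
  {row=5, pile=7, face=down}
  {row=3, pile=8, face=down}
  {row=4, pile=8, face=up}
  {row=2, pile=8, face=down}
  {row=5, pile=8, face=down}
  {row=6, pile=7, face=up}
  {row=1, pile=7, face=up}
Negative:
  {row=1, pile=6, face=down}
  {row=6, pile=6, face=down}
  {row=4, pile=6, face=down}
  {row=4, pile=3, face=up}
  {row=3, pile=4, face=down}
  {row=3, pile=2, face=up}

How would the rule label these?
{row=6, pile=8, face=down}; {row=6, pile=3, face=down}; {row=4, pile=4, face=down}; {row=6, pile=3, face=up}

One predicate separates the groups cleanly: pile ≥ 7.

Positive, Negative, Negative, Negative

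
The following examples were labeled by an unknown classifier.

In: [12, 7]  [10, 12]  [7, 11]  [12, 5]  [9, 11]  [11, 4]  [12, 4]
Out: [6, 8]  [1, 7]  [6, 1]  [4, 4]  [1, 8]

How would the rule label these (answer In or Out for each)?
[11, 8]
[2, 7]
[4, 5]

All 'In' examples share one property — sum ≥ 15 — and every 'Out' example lacks it.

In, Out, Out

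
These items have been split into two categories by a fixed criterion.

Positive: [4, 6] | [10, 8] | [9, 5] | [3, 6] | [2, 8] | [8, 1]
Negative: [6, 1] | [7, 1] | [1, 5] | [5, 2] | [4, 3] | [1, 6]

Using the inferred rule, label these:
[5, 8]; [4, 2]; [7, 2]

The classifier is using: sum ≥ 9.
[5, 8]: 5+8 = 13 — has this property, so Positive.
[4, 2]: 4+2 = 6 — doesn't qualify, so Negative.
[7, 2]: 7+2 = 9 — has this property, so Positive.

Positive, Negative, Positive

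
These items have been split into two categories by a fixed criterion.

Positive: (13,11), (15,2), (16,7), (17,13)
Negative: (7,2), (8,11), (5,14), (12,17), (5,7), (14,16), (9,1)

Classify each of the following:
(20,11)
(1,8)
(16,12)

Positive, Negative, Positive

The classifier is using: first > second AND sum ≥ 12.
(20,11): 20 > 11, 20+11 = 31, passes → Positive. (1,8): 1 < 8, 1+8 = 9, fails the rule → Negative. (16,12): 16 > 12, 16+12 = 28, passes → Positive.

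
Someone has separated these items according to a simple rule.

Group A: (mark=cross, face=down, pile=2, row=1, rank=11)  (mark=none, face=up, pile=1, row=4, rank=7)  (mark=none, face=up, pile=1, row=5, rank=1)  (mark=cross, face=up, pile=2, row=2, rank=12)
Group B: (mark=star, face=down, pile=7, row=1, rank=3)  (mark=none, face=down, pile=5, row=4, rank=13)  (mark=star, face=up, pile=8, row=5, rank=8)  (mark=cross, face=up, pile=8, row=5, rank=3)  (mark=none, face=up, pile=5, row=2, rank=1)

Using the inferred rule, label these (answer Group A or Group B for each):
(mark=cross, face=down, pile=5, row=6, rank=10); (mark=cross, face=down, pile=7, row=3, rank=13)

Group B, Group B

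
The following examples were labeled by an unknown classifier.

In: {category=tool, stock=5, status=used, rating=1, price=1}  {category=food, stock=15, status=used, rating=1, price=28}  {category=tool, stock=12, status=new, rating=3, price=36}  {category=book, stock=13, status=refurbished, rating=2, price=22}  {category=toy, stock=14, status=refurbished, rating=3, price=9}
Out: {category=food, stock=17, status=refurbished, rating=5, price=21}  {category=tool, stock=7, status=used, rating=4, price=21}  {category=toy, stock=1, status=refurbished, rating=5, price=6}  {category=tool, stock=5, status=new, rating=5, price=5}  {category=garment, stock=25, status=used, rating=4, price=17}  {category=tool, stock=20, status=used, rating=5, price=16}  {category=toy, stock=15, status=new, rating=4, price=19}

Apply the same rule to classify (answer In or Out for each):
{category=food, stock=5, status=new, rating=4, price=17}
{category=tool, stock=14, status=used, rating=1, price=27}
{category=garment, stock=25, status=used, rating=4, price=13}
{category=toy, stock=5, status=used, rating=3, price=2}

Out, In, Out, In

The distinguishing property — rating ≤ 3 — holds for all the 'In' cases and none of the 'Out' cases.
{category=food, stock=5, status=new, rating=4, price=17}: Out (rating = 4). {category=tool, stock=14, status=used, rating=1, price=27}: In (rating = 1). {category=garment, stock=25, status=used, rating=4, price=13}: Out (rating = 4). {category=toy, stock=5, status=used, rating=3, price=2}: In (rating = 3).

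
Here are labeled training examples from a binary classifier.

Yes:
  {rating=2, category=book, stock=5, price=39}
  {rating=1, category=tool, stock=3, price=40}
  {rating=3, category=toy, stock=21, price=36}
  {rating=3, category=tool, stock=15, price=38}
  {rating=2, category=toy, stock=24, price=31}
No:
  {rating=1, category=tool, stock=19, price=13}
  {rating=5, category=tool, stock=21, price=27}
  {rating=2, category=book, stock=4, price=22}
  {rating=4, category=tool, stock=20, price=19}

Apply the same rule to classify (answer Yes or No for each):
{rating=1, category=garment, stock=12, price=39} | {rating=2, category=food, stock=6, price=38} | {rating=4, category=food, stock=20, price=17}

Rule: price ≥ 31. This holds for each 'Yes' example and fails for each 'No' one.

Yes, Yes, No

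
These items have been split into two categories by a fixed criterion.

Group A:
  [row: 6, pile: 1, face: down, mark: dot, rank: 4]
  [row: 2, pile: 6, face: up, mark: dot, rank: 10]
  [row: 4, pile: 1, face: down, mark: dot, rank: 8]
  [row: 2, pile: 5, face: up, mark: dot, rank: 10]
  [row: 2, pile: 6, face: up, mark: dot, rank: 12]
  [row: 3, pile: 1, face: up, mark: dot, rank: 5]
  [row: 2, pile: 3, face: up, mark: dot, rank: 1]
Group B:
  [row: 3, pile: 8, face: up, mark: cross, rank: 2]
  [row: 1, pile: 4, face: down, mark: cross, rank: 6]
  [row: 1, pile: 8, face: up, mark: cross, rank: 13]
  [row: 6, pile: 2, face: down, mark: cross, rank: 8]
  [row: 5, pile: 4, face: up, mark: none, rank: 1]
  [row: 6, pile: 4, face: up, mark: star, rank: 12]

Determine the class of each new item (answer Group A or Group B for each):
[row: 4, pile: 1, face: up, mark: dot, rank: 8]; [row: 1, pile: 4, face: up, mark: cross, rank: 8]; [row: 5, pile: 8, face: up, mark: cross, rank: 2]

Group A, Group B, Group B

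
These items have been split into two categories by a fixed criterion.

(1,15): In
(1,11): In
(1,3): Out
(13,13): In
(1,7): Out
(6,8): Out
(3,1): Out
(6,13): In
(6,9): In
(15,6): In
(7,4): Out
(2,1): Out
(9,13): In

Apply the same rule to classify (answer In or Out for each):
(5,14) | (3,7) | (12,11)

In, Out, In

Rule: max ≥ 9. This holds for each 'In' example and fails for each 'Out' one.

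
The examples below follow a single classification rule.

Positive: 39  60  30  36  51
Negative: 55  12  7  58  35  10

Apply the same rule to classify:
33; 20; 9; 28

Rule: multiple of 3 AND at least 30. This holds for each 'Positive' example and fails for each 'Negative' one.
33: 33 = 3·11, 33 ≥ 30, fits → Positive.
20: 20 = 3·6 + 2, 20 < 30, doesn't match → Negative.
9: 9 = 3·3, 9 < 30, doesn't match → Negative.
28: 28 = 3·9 + 1, 28 < 30, doesn't match → Negative.

Positive, Negative, Negative, Negative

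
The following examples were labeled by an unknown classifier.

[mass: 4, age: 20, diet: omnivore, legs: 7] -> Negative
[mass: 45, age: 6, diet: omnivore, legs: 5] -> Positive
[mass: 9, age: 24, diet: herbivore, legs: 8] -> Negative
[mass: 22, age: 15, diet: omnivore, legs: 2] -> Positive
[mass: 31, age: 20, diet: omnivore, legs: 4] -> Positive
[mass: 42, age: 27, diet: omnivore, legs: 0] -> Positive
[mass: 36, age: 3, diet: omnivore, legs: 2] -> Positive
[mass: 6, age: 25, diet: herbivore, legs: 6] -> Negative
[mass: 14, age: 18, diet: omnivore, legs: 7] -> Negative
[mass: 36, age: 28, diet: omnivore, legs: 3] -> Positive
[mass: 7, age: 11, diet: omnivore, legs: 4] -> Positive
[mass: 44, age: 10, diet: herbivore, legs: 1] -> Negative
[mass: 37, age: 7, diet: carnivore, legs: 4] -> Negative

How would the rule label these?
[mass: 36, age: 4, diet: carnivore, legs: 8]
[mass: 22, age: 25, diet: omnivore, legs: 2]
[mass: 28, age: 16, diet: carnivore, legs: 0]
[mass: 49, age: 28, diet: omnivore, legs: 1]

The common property of the 'Positive' items is: diet is omnivore AND legs ≤ 5. No 'Negative' item has it.
[mass: 36, age: 4, diet: carnivore, legs: 8]: Negative (diet is carnivore, legs = 8). [mass: 22, age: 25, diet: omnivore, legs: 2]: Positive (diet is omnivore, legs = 2). [mass: 28, age: 16, diet: carnivore, legs: 0]: Negative (diet is carnivore, legs = 0). [mass: 49, age: 28, diet: omnivore, legs: 1]: Positive (diet is omnivore, legs = 1).

Negative, Positive, Negative, Positive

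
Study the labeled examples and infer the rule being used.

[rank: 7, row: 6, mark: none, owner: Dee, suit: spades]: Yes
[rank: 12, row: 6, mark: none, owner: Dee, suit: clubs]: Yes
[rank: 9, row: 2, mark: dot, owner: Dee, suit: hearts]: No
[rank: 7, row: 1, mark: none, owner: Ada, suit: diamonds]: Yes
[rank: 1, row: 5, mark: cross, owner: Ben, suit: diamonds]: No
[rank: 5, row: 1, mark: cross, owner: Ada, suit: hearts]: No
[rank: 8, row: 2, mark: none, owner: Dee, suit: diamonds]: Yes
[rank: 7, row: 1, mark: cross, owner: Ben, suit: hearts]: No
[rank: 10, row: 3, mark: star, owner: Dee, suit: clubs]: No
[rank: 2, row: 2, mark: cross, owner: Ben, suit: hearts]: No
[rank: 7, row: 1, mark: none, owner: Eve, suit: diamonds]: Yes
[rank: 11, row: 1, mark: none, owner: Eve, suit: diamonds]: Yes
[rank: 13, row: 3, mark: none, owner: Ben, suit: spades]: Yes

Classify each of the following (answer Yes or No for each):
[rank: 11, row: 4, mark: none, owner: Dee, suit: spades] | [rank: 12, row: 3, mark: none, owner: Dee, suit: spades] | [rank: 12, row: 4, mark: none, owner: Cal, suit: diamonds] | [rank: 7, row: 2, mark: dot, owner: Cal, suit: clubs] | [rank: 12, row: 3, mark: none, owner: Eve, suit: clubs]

A rule that fits every label: mark is none — true of each 'Yes' example, false of each 'No' one.

Yes, Yes, Yes, No, Yes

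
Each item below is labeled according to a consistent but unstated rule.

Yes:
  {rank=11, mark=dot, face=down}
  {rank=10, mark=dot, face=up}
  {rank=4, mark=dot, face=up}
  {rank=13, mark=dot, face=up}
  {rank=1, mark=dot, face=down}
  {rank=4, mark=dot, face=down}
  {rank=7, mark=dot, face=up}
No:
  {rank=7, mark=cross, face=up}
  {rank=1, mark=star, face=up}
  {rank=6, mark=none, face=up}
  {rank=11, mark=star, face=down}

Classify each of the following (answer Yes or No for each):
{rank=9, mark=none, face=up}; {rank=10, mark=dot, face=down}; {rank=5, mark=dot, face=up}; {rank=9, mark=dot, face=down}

No, Yes, Yes, Yes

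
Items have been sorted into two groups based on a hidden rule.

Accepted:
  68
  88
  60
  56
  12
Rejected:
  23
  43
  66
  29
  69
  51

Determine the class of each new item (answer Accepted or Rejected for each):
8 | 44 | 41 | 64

Accepted, Accepted, Rejected, Accepted

The rule appears to be: multiple of 4.
8: 8 = 4·2, matches → Accepted. 44: 44 = 4·11, matches → Accepted. 41: 41 = 4·10 + 1, doesn't qualify → Rejected. 64: 64 = 4·16, matches → Accepted.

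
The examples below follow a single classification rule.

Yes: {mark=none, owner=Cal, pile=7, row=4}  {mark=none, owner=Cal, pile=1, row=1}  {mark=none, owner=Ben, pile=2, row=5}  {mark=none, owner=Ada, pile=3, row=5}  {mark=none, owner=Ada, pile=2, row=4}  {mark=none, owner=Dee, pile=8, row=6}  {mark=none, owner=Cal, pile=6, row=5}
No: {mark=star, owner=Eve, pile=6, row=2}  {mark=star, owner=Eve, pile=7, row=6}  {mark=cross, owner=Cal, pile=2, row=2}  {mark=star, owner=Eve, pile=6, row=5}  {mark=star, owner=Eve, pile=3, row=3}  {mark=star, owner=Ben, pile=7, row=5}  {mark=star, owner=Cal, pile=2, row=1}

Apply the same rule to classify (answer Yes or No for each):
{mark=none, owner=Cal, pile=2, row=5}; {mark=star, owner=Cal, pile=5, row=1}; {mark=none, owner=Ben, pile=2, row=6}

The common property of the 'Yes' items is: mark is none. No 'No' item has it.
{mark=none, owner=Cal, pile=2, row=5} → mark is none → Yes. {mark=star, owner=Cal, pile=5, row=1} → mark is star → No. {mark=none, owner=Ben, pile=2, row=6} → mark is none → Yes.

Yes, No, Yes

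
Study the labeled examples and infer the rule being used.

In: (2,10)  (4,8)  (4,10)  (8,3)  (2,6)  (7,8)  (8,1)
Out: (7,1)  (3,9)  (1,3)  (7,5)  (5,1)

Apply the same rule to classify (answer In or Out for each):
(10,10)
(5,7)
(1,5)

In, Out, Out

The classifier is using: product is even.
(10,10) → 10·10 = 100 → In.
(5,7) → 5·7 = 35 → Out.
(1,5) → 1·5 = 5 → Out.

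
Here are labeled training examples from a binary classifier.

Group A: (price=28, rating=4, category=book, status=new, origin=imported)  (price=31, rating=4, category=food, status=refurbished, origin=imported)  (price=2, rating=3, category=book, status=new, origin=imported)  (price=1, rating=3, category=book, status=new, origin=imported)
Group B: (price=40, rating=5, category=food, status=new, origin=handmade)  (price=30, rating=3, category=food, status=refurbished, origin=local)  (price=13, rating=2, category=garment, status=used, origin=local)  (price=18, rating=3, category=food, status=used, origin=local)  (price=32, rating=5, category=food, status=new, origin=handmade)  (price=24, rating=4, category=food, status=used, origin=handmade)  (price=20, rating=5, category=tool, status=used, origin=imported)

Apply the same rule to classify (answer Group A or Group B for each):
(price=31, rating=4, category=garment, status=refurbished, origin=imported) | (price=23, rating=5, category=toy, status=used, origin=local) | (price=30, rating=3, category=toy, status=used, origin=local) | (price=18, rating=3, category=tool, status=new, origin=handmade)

Group A, Group B, Group B, Group B

The common property of the 'Group A' items is: origin is imported AND rating ≤ 4. No 'Group B' item has it.
Group A: (price=31, rating=4, category=garment, status=refurbished, origin=imported), since origin is imported, rating = 4.
Group B: (price=23, rating=5, category=toy, status=used, origin=local), since origin is local, rating = 5.
Group B: (price=30, rating=3, category=toy, status=used, origin=local), since origin is local, rating = 3.
Group B: (price=18, rating=3, category=tool, status=new, origin=handmade), since origin is handmade, rating = 3.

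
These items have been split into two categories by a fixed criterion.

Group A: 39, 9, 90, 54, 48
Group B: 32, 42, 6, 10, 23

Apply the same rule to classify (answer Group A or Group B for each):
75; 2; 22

Group A, Group B, Group B

The pattern is that an item is 'Group A' exactly when: digit sum ≥ 7.
Group A: 75, since digit sum 7+5 = 12.
Group B: 2, since digit sum 2.
Group B: 22, since digit sum 2+2 = 4.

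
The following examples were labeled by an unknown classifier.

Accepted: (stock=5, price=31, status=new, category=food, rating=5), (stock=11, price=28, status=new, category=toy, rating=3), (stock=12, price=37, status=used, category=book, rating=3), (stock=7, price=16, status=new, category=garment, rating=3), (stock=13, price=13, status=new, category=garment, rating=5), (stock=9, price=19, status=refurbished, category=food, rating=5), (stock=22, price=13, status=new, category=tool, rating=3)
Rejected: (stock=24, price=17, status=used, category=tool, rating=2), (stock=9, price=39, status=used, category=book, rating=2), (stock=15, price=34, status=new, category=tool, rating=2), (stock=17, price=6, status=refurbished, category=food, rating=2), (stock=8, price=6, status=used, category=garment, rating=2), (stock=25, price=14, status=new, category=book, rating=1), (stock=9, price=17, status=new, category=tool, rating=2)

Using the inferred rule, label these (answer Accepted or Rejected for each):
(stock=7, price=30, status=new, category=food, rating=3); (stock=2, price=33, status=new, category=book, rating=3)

The distinguishing property — rating ≥ 3 — holds for all the 'Accepted' cases and none of the 'Rejected' cases.
(stock=7, price=30, status=new, category=food, rating=3) → rating = 3 → Accepted.
(stock=2, price=33, status=new, category=book, rating=3) → rating = 3 → Accepted.

Accepted, Accepted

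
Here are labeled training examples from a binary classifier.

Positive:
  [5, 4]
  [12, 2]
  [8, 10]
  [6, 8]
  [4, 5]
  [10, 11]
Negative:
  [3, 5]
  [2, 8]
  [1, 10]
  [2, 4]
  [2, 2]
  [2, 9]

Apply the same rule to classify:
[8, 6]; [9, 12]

One predicate separates the groups cleanly: first ≥ 4.
Positive: [8, 6], since first 8.
Positive: [9, 12], since first 9.

Positive, Positive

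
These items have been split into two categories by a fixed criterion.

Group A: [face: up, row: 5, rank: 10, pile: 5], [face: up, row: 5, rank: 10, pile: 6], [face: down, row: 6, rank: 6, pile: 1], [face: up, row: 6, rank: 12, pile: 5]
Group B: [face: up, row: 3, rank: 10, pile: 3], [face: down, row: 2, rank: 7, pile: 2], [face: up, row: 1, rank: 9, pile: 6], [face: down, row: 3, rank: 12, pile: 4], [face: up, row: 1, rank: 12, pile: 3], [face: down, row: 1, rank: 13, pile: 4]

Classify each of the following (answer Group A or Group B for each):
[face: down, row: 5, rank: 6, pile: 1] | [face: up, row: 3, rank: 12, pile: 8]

The classifier is using: row ≥ 5.

Group A, Group B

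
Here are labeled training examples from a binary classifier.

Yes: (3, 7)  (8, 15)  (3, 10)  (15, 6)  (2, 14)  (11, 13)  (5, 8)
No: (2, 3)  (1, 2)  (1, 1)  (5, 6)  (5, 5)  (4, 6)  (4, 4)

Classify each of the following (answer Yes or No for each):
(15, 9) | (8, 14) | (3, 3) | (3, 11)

Yes, Yes, No, Yes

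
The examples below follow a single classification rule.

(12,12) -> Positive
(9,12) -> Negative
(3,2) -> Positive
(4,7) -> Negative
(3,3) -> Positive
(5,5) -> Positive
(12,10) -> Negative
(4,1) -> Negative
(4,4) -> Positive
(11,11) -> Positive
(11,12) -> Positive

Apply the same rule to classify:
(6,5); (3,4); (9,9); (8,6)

The simplest hypothesis consistent with all the labels is: |first − second| ≤ 1.
(6,5): |6−5| = 1 — matches, so Positive.
(3,4): |3−4| = 1 — matches, so Positive.
(9,9): |9−9| = 0 — matches, so Positive.
(8,6): |8−6| = 2 — does not satisfy this, so Negative.

Positive, Positive, Positive, Negative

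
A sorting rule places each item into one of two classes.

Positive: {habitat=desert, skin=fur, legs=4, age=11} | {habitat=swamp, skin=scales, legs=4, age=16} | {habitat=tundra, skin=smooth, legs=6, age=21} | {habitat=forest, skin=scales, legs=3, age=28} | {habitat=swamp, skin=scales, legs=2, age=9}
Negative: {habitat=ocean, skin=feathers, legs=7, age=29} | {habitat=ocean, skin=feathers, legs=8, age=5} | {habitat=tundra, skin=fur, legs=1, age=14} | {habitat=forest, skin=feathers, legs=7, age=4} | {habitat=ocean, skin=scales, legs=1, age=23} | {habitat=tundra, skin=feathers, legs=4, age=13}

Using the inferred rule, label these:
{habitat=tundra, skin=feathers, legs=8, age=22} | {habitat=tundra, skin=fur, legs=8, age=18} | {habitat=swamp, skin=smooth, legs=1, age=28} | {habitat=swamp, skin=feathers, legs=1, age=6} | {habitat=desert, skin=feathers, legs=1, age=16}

Every 'Positive' example satisfies: skin is not feathers AND legs ≥ 2. None of the 'Negative' examples do.
{habitat=tundra, skin=feathers, legs=8, age=22} → skin is feathers, legs = 8 → Negative. {habitat=tundra, skin=fur, legs=8, age=18} → skin is fur, legs = 8 → Positive. {habitat=swamp, skin=smooth, legs=1, age=28} → skin is smooth, legs = 1 → Negative. {habitat=swamp, skin=feathers, legs=1, age=6} → skin is feathers, legs = 1 → Negative. {habitat=desert, skin=feathers, legs=1, age=16} → skin is feathers, legs = 1 → Negative.

Negative, Positive, Negative, Negative, Negative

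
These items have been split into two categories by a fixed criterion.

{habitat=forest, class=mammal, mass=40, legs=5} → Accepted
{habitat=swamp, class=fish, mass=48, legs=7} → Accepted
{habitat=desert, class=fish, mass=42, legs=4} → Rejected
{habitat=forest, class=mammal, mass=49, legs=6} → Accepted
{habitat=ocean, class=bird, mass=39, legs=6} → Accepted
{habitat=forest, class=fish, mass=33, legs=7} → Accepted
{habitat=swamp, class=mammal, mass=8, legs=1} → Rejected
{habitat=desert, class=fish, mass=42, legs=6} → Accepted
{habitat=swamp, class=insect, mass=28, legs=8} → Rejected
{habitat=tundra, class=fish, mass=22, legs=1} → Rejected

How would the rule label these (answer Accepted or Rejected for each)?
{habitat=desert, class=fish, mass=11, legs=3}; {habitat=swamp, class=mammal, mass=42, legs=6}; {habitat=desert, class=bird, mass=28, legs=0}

The classifier is using: legs ≥ 5 AND legs ≤ 7.

Rejected, Accepted, Rejected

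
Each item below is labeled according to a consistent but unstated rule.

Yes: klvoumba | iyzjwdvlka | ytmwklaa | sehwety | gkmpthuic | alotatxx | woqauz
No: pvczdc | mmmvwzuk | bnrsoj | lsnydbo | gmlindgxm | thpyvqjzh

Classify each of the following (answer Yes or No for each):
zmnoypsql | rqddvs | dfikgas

The pattern is that an item is 'Yes' exactly when: has ≥ 2 vowels.
zmnoypsql — 1 vowel, hence No. rqddvs — 0 vowels, hence No. dfikgas — 2 vowels, hence Yes.

No, No, Yes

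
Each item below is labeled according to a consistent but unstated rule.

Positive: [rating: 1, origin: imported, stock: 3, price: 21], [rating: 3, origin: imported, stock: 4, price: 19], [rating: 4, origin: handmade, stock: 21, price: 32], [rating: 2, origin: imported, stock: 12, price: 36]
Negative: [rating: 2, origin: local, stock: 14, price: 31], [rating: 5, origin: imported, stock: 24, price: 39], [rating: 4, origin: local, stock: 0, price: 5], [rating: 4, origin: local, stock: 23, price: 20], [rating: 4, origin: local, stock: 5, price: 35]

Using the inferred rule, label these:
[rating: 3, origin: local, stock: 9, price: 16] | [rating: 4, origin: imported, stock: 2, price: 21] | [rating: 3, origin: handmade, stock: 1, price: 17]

Negative, Positive, Positive

A rule that fits every label: origin is not local AND price ≤ 36 — true of each 'Positive' example, false of each 'Negative' one.
[rating: 3, origin: local, stock: 9, price: 16]: origin is local, price = 16, does not pass → Negative. [rating: 4, origin: imported, stock: 2, price: 21]: origin is imported, price = 21, passes → Positive. [rating: 3, origin: handmade, stock: 1, price: 17]: origin is handmade, price = 17, passes → Positive.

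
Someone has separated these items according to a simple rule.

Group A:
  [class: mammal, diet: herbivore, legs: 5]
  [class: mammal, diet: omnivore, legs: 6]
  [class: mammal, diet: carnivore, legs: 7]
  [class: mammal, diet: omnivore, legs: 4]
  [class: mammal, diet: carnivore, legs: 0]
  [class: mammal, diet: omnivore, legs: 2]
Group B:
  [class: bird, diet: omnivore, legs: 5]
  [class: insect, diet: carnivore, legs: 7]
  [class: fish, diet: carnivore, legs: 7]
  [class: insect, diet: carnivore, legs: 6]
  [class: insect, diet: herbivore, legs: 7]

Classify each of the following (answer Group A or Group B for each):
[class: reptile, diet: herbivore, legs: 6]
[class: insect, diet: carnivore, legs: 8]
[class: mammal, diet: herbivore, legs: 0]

The rule appears to be: class is mammal.
[class: reptile, diet: herbivore, legs: 6] → class is reptile → Group B. [class: insect, diet: carnivore, legs: 8] → class is insect → Group B. [class: mammal, diet: herbivore, legs: 0] → class is mammal → Group A.

Group B, Group B, Group A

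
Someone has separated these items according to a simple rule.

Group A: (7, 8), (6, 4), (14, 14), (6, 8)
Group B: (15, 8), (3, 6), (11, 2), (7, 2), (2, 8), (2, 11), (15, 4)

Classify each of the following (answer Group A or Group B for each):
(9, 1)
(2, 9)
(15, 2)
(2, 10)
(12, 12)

One predicate separates the groups cleanly: |first − second| ≤ 2.
(9, 1): |9−1| = 8, doesn't match → Group B.
(2, 9): |2−9| = 7, doesn't match → Group B.
(15, 2): |15−2| = 13, doesn't match → Group B.
(2, 10): |2−10| = 8, doesn't match → Group B.
(12, 12): |12−12| = 0, has this property → Group A.

Group B, Group B, Group B, Group B, Group A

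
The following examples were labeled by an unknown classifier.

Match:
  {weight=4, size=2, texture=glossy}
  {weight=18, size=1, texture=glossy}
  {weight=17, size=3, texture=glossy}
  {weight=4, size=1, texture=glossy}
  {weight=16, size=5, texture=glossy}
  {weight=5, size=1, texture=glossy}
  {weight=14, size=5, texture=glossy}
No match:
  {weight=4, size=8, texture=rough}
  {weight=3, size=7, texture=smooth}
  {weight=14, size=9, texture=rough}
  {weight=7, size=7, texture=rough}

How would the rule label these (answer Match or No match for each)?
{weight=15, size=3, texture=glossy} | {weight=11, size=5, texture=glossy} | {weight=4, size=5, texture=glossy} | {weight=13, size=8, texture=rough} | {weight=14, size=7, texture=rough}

A rule that fits every label: texture is glossy — true of each 'Match' example, false of each 'No match' one.

Match, Match, Match, No match, No match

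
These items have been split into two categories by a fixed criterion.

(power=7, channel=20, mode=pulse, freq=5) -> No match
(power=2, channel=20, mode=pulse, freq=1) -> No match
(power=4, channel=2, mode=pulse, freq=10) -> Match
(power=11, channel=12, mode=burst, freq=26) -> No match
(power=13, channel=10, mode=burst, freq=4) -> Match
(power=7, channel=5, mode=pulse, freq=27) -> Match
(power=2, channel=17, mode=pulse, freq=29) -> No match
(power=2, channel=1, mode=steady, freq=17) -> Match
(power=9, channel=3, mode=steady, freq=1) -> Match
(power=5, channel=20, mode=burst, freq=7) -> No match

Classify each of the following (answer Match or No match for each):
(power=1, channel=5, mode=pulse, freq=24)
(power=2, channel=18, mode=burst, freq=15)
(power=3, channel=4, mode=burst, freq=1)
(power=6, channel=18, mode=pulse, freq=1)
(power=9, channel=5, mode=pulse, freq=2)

Match, No match, Match, No match, Match

The classifier is using: channel ≤ 10.
(power=1, channel=5, mode=pulse, freq=24): Match (channel = 5).
(power=2, channel=18, mode=burst, freq=15): No match (channel = 18).
(power=3, channel=4, mode=burst, freq=1): Match (channel = 4).
(power=6, channel=18, mode=pulse, freq=1): No match (channel = 18).
(power=9, channel=5, mode=pulse, freq=2): Match (channel = 5).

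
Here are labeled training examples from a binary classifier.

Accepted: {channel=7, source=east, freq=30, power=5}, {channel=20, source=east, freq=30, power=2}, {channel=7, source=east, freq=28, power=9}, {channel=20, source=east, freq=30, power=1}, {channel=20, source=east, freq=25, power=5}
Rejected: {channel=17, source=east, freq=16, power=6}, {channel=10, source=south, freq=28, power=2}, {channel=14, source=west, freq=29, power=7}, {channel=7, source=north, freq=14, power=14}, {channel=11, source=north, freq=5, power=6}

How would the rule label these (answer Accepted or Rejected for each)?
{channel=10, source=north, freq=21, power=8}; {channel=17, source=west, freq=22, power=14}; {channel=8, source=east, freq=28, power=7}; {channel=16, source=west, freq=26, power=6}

Rejected, Rejected, Accepted, Rejected

Rule: source is east AND freq ≥ 25. This holds for each 'Accepted' example and fails for each 'Rejected' one.
Rejected: {channel=10, source=north, freq=21, power=8}, since source is north, freq = 21.
Rejected: {channel=17, source=west, freq=22, power=14}, since source is west, freq = 22.
Accepted: {channel=8, source=east, freq=28, power=7}, since source is east, freq = 28.
Rejected: {channel=16, source=west, freq=26, power=6}, since source is west, freq = 26.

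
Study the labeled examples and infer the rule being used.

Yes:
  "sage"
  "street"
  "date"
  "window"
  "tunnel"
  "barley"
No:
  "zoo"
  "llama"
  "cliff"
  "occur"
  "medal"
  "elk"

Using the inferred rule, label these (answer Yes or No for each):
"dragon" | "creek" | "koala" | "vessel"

Yes, No, No, Yes

All 'Yes' examples share one property — even length — and every 'No' example lacks it.
"dragon" — length 6, hence Yes.
"creek" — length 5, hence No.
"koala" — length 5, hence No.
"vessel" — length 6, hence Yes.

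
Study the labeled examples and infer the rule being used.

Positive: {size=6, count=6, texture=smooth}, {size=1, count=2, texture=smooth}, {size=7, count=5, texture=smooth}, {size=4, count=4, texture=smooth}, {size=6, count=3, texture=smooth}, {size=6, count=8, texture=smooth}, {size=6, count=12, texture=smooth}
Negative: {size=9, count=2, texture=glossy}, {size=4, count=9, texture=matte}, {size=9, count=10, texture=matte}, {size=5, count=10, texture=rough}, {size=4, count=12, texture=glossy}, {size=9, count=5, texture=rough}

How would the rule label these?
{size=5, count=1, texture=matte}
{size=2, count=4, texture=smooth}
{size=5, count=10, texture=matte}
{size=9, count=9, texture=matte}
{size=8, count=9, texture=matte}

The pattern is that an item is 'Positive' exactly when: texture is smooth.
Negative: {size=5, count=1, texture=matte}, since texture is matte.
Positive: {size=2, count=4, texture=smooth}, since texture is smooth.
Negative: {size=5, count=10, texture=matte}, since texture is matte.
Negative: {size=9, count=9, texture=matte}, since texture is matte.
Negative: {size=8, count=9, texture=matte}, since texture is matte.

Negative, Positive, Negative, Negative, Negative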